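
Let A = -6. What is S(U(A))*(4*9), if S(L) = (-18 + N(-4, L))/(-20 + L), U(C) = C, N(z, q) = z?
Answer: 396/13 ≈ 30.462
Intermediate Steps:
S(L) = -22/(-20 + L) (S(L) = (-18 - 4)/(-20 + L) = -22/(-20 + L))
S(U(A))*(4*9) = (-22/(-20 - 6))*(4*9) = -22/(-26)*36 = -22*(-1/26)*36 = (11/13)*36 = 396/13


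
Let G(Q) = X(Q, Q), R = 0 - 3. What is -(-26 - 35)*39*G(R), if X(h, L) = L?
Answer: -7137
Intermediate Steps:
R = -3
G(Q) = Q
-(-26 - 35)*39*G(R) = -(-26 - 35)*39*(-3) = -(-61*39)*(-3) = -(-2379)*(-3) = -1*7137 = -7137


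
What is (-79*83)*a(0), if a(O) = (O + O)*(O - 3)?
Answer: 0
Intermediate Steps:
a(O) = 2*O*(-3 + O) (a(O) = (2*O)*(-3 + O) = 2*O*(-3 + O))
(-79*83)*a(0) = (-79*83)*(2*0*(-3 + 0)) = -13114*0*(-3) = -6557*0 = 0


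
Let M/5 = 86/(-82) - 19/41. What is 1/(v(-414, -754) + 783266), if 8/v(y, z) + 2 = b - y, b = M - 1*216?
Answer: 3863/3025756722 ≈ 1.2767e-6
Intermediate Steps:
M = -310/41 (M = 5*(86/(-82) - 19/41) = 5*(86*(-1/82) - 19*1/41) = 5*(-43/41 - 19/41) = 5*(-62/41) = -310/41 ≈ -7.5610)
b = -9166/41 (b = -310/41 - 1*216 = -310/41 - 216 = -9166/41 ≈ -223.56)
v(y, z) = 8/(-9248/41 - y) (v(y, z) = 8/(-2 + (-9166/41 - y)) = 8/(-9248/41 - y))
1/(v(-414, -754) + 783266) = 1/(-328/(9248 + 41*(-414)) + 783266) = 1/(-328/(9248 - 16974) + 783266) = 1/(-328/(-7726) + 783266) = 1/(-328*(-1/7726) + 783266) = 1/(164/3863 + 783266) = 1/(3025756722/3863) = 3863/3025756722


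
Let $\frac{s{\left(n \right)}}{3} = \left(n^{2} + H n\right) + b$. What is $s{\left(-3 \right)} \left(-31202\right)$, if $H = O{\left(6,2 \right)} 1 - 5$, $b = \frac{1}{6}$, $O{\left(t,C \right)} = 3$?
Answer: $-1419691$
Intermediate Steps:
$b = \frac{1}{6} \approx 0.16667$
$H = -2$ ($H = 3 \cdot 1 - 5 = 3 - 5 = -2$)
$s{\left(n \right)} = \frac{1}{2} - 6 n + 3 n^{2}$ ($s{\left(n \right)} = 3 \left(\left(n^{2} - 2 n\right) + \frac{1}{6}\right) = 3 \left(\frac{1}{6} + n^{2} - 2 n\right) = \frac{1}{2} - 6 n + 3 n^{2}$)
$s{\left(-3 \right)} \left(-31202\right) = \left(\frac{1}{2} - -18 + 3 \left(-3\right)^{2}\right) \left(-31202\right) = \left(\frac{1}{2} + 18 + 3 \cdot 9\right) \left(-31202\right) = \left(\frac{1}{2} + 18 + 27\right) \left(-31202\right) = \frac{91}{2} \left(-31202\right) = -1419691$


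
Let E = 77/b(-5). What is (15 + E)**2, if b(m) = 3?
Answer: 14884/9 ≈ 1653.8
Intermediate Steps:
E = 77/3 ≈ 25.667
(15 + E)**2 = (15 + 77/3)**2 = (122/3)**2 = 14884/9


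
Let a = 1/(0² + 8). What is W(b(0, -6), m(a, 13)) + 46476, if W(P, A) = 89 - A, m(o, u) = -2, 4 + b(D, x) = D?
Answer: 46567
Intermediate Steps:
b(D, x) = -4 + D
a = ⅛ (a = 1/(0 + 8) = 1/8 = ⅛ ≈ 0.12500)
W(b(0, -6), m(a, 13)) + 46476 = (89 - 1*(-2)) + 46476 = (89 + 2) + 46476 = 91 + 46476 = 46567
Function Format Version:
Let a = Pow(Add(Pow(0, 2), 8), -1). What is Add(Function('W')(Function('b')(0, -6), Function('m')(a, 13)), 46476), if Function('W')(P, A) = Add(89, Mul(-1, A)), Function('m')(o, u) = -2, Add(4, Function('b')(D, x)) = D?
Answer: 46567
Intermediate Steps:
Function('b')(D, x) = Add(-4, D)
a = Rational(1, 8) (a = Pow(Add(0, 8), -1) = Pow(8, -1) = Rational(1, 8) ≈ 0.12500)
Add(Function('W')(Function('b')(0, -6), Function('m')(a, 13)), 46476) = Add(Add(89, Mul(-1, -2)), 46476) = Add(Add(89, 2), 46476) = Add(91, 46476) = 46567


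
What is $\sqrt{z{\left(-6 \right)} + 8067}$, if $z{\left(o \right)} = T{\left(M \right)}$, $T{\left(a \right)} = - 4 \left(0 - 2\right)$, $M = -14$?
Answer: $5 \sqrt{323} \approx 89.861$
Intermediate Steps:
$T{\left(a \right)} = 8$ ($T{\left(a \right)} = \left(-4\right) \left(-2\right) = 8$)
$z{\left(o \right)} = 8$
$\sqrt{z{\left(-6 \right)} + 8067} = \sqrt{8 + 8067} = \sqrt{8075} = 5 \sqrt{323}$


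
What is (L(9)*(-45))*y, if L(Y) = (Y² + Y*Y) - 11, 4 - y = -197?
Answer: -1365795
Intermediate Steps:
y = 201 (y = 4 - 1*(-197) = 4 + 197 = 201)
L(Y) = -11 + 2*Y² (L(Y) = (Y² + Y²) - 11 = 2*Y² - 11 = -11 + 2*Y²)
(L(9)*(-45))*y = ((-11 + 2*9²)*(-45))*201 = ((-11 + 2*81)*(-45))*201 = ((-11 + 162)*(-45))*201 = (151*(-45))*201 = -6795*201 = -1365795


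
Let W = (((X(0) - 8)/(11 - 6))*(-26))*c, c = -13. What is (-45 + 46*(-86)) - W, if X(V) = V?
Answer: -17301/5 ≈ -3460.2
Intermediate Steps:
W = -2704/5 (W = (((0 - 8)/(11 - 6))*(-26))*(-13) = (-8/5*(-26))*(-13) = (-8*⅕*(-26))*(-13) = -8/5*(-26)*(-13) = (208/5)*(-13) = -2704/5 ≈ -540.80)
(-45 + 46*(-86)) - W = (-45 + 46*(-86)) - 1*(-2704/5) = (-45 - 3956) + 2704/5 = -4001 + 2704/5 = -17301/5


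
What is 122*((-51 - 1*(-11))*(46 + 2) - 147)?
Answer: -252174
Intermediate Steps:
122*((-51 - 1*(-11))*(46 + 2) - 147) = 122*((-51 + 11)*48 - 147) = 122*(-40*48 - 147) = 122*(-1920 - 147) = 122*(-2067) = -252174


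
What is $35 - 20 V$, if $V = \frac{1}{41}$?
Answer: $\frac{1415}{41} \approx 34.512$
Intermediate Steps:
$V = \frac{1}{41} \approx 0.02439$
$35 - 20 V = 35 - \frac{20}{41} = \frac{1415}{41}$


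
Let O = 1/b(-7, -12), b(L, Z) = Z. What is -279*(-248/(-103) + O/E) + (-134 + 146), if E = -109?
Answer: -29638395/44908 ≈ -659.98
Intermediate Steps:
O = -1/12 (O = 1/(-12) = -1/12 ≈ -0.083333)
-279*(-248/(-103) + O/E) + (-134 + 146) = -279*(-248/(-103) - 1/12/(-109)) + (-134 + 146) = -279*(-248*(-1/103) - 1/12*(-1/109)) + 12 = -279*(248/103 + 1/1308) + 12 = -279*324487/134724 + 12 = -30177291/44908 + 12 = -29638395/44908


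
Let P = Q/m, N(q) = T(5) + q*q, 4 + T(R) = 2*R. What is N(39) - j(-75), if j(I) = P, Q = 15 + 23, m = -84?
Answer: 64153/42 ≈ 1527.5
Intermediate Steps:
T(R) = -4 + 2*R
N(q) = 6 + q**2 (N(q) = (-4 + 2*5) + q*q = (-4 + 10) + q**2 = 6 + q**2)
Q = 38
P = -19/42 (P = 38/(-84) = 38*(-1/84) = -19/42 ≈ -0.45238)
j(I) = -19/42
N(39) - j(-75) = (6 + 39**2) - 1*(-19/42) = (6 + 1521) + 19/42 = 1527 + 19/42 = 64153/42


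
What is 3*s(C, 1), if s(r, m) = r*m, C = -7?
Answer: -21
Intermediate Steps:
s(r, m) = m*r
3*s(C, 1) = 3*(1*(-7)) = 3*(-7) = -21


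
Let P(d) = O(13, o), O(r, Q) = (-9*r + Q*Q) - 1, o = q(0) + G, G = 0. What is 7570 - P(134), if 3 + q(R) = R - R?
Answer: 7679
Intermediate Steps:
q(R) = -3 (q(R) = -3 + (R - R) = -3 + 0 = -3)
o = -3 (o = -3 + 0 = -3)
O(r, Q) = -1 + Q² - 9*r (O(r, Q) = (-9*r + Q²) - 1 = (Q² - 9*r) - 1 = -1 + Q² - 9*r)
P(d) = -109 (P(d) = -1 + (-3)² - 9*13 = -1 + 9 - 117 = -109)
7570 - P(134) = 7570 - 1*(-109) = 7570 + 109 = 7679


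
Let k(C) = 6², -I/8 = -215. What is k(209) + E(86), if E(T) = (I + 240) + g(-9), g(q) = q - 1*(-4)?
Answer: 1991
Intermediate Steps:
g(q) = 4 + q (g(q) = q + 4 = 4 + q)
I = 1720 (I = -8*(-215) = 1720)
E(T) = 1955 (E(T) = (1720 + 240) + (4 - 9) = 1960 - 5 = 1955)
k(C) = 36
k(209) + E(86) = 36 + 1955 = 1991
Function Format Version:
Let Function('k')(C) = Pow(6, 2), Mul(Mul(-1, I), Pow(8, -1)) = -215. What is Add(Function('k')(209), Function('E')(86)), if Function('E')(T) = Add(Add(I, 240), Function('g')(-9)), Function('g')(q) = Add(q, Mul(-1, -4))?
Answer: 1991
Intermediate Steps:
Function('g')(q) = Add(4, q) (Function('g')(q) = Add(q, 4) = Add(4, q))
I = 1720 (I = Mul(-8, -215) = 1720)
Function('E')(T) = 1955 (Function('E')(T) = Add(Add(1720, 240), Add(4, -9)) = Add(1960, -5) = 1955)
Function('k')(C) = 36
Add(Function('k')(209), Function('E')(86)) = Add(36, 1955) = 1991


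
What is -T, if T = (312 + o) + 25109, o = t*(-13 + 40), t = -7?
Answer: -25232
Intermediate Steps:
o = -189 (o = -7*(-13 + 40) = -7*27 = -189)
T = 25232 (T = (312 - 189) + 25109 = 123 + 25109 = 25232)
-T = -1*25232 = -25232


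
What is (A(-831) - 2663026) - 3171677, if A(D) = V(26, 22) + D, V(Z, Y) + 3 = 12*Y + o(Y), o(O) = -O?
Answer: -5835295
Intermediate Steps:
V(Z, Y) = -3 + 11*Y (V(Z, Y) = -3 + (12*Y - Y) = -3 + 11*Y)
A(D) = 239 + D (A(D) = (-3 + 11*22) + D = (-3 + 242) + D = 239 + D)
(A(-831) - 2663026) - 3171677 = ((239 - 831) - 2663026) - 3171677 = (-592 - 2663026) - 3171677 = -2663618 - 3171677 = -5835295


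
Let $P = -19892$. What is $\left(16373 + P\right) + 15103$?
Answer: $11584$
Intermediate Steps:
$\left(16373 + P\right) + 15103 = \left(16373 - 19892\right) + 15103 = -3519 + 15103 = 11584$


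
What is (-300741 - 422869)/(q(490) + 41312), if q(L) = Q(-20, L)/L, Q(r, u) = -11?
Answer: -354568900/20242869 ≈ -17.516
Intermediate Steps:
q(L) = -11/L
(-300741 - 422869)/(q(490) + 41312) = (-300741 - 422869)/(-11/490 + 41312) = -723610/(-11*1/490 + 41312) = -723610/(-11/490 + 41312) = -723610/20242869/490 = -723610*490/20242869 = -354568900/20242869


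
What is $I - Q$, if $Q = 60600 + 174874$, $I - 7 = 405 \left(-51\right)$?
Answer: $-256122$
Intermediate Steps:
$I = -20648$ ($I = 7 + 405 \left(-51\right) = 7 - 20655 = -20648$)
$Q = 235474$
$I - Q = -20648 - 235474 = -256122$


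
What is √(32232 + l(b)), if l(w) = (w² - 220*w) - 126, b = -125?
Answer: 3*√8359 ≈ 274.28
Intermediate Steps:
l(w) = -126 + w² - 220*w
√(32232 + l(b)) = √(32232 + (-126 + (-125)² - 220*(-125))) = √(32232 + (-126 + 15625 + 27500)) = √(32232 + 42999) = √75231 = 3*√8359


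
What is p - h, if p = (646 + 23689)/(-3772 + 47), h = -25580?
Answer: 19052233/745 ≈ 25573.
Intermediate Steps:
p = -4867/745 (p = 24335/(-3725) = 24335*(-1/3725) = -4867/745 ≈ -6.5329)
p - h = -4867/745 - 1*(-25580) = -4867/745 + 25580 = 19052233/745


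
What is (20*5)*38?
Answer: 3800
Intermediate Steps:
(20*5)*38 = 100*38 = 3800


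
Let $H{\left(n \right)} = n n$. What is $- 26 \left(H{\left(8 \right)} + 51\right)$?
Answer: $-2990$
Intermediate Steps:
$H{\left(n \right)} = n^{2}$
$- 26 \left(H{\left(8 \right)} + 51\right) = - 26 \left(8^{2} + 51\right) = - 26 \left(64 + 51\right) = \left(-26\right) 115 = -2990$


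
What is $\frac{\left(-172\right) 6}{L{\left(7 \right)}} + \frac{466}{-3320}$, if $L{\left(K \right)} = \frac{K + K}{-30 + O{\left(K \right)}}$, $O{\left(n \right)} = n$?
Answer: $\frac{19699249}{11620} \approx 1695.3$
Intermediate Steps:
$L{\left(K \right)} = \frac{2 K}{-30 + K}$ ($L{\left(K \right)} = \frac{K + K}{-30 + K} = \frac{2 K}{-30 + K}$)
$\frac{\left(-172\right) 6}{L{\left(7 \right)}} + \frac{466}{-3320} = \frac{\left(-172\right) 6}{2 \cdot 7 \frac{1}{-30 + 7}} + \frac{466}{-3320} = - \frac{1032}{2 \cdot 7 \frac{1}{-23}} + 466 \left(- \frac{1}{3320}\right) = - \frac{1032}{2 \cdot 7 \left(- \frac{1}{23}\right)} - \frac{233}{1660} = - \frac{1032}{- \frac{14}{23}} - \frac{233}{1660} = \left(-1032\right) \left(- \frac{23}{14}\right) - \frac{233}{1660} = \frac{11868}{7} - \frac{233}{1660} = \frac{19699249}{11620}$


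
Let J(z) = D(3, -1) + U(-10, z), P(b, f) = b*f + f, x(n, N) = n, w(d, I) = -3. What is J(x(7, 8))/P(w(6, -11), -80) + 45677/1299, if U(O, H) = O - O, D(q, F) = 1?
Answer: 7309619/207840 ≈ 35.169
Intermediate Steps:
U(O, H) = 0
P(b, f) = f + b*f
J(z) = 1 (J(z) = 1 + 0 = 1)
J(x(7, 8))/P(w(6, -11), -80) + 45677/1299 = 1/(-80*(1 - 3)) + 45677/1299 = 1/(-80*(-2)) + 45677*(1/1299) = 1/160 + 45677/1299 = 7309619/207840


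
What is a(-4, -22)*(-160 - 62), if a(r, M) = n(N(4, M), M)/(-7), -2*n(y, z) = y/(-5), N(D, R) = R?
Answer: -2442/35 ≈ -69.771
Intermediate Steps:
n(y, z) = y/10 (n(y, z) = -y/(2*(-5)) = -y*(-1)/(2*5) = -(-1)*y/10 = y/10)
a(r, M) = -M/70 (a(r, M) = (M/10)/(-7) = (M/10)*(-1/7) = -M/70)
a(-4, -22)*(-160 - 62) = (-1/70*(-22))*(-160 - 62) = (11/35)*(-222) = -2442/35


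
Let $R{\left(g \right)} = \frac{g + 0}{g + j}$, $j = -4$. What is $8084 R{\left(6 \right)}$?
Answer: $24252$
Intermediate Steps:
$R{\left(g \right)} = \frac{g}{-4 + g}$ ($R{\left(g \right)} = \frac{g + 0}{g - 4} = \frac{g}{-4 + g}$)
$8084 R{\left(6 \right)} = 8084 \frac{6}{-4 + 6} = 8084 \cdot \frac{6}{2} = 8084 \cdot 6 \cdot \frac{1}{2} = 8084 \cdot 3 = 24252$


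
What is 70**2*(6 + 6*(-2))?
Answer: -29400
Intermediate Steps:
70**2*(6 + 6*(-2)) = 4900*(6 - 12) = 4900*(-6) = -29400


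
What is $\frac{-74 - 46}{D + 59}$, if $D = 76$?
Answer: $- \frac{8}{9} \approx -0.88889$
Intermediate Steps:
$\frac{-74 - 46}{D + 59} = \frac{-74 - 46}{76 + 59} = \frac{1}{135} \left(-120\right) = - \frac{8}{9}$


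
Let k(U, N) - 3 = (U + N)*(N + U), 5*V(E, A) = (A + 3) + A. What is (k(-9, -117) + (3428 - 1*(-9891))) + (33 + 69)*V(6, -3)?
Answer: 145684/5 ≈ 29137.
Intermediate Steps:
V(E, A) = ⅗ + 2*A/5 (V(E, A) = ((A + 3) + A)/5 = ((3 + A) + A)/5 = (3 + 2*A)/5 = ⅗ + 2*A/5)
k(U, N) = 3 + (N + U)² (k(U, N) = 3 + (U + N)*(N + U) = 3 + (N + U)*(N + U) = 3 + (N + U)²)
(k(-9, -117) + (3428 - 1*(-9891))) + (33 + 69)*V(6, -3) = ((3 + (-117 - 9)²) + (3428 - 1*(-9891))) + (33 + 69)*(⅗ + (⅖)*(-3)) = ((3 + (-126)²) + (3428 + 9891)) + 102*(⅗ - 6/5) = ((3 + 15876) + 13319) + 102*(-⅗) = (15879 + 13319) - 306/5 = 29198 - 306/5 = 145684/5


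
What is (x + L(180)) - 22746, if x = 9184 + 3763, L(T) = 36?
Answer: -9763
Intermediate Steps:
x = 12947
(x + L(180)) - 22746 = (12947 + 36) - 22746 = 12983 - 22746 = -9763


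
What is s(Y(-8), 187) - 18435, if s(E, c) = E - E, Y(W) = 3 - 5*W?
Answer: -18435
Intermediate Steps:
s(E, c) = 0
s(Y(-8), 187) - 18435 = 0 - 18435 = -18435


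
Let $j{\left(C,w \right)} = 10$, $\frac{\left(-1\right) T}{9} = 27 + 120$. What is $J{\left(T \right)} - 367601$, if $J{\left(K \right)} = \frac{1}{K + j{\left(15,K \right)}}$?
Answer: $- \frac{482660114}{1313} \approx -3.676 \cdot 10^{5}$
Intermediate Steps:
$T = -1323$ ($T = - 9 \left(27 + 120\right) = \left(-9\right) 147 = -1323$)
$J{\left(K \right)} = \frac{1}{10 + K}$ ($J{\left(K \right)} = \frac{1}{K + 10} = \frac{1}{10 + K}$)
$J{\left(T \right)} - 367601 = \frac{1}{10 - 1323} - 367601 = \frac{1}{-1313} - 367601 = - \frac{1}{1313} - 367601 = - \frac{482660114}{1313}$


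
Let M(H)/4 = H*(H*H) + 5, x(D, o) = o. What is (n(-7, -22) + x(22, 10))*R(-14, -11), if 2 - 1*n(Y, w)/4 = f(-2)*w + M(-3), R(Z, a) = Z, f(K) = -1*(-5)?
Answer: -11340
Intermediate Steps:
f(K) = 5
M(H) = 20 + 4*H**3 (M(H) = 4*(H*(H*H) + 5) = 4*(H*H**2 + 5) = 4*(H**3 + 5) = 4*(5 + H**3) = 20 + 4*H**3)
n(Y, w) = 360 - 20*w (n(Y, w) = 8 - 4*(5*w + (20 + 4*(-3)**3)) = 8 - 4*(5*w + (20 + 4*(-27))) = 8 - 4*(5*w + (20 - 108)) = 8 - 4*(5*w - 88) = 8 - 4*(-88 + 5*w) = 8 + (352 - 20*w) = 360 - 20*w)
(n(-7, -22) + x(22, 10))*R(-14, -11) = ((360 - 20*(-22)) + 10)*(-14) = ((360 + 440) + 10)*(-14) = (800 + 10)*(-14) = 810*(-14) = -11340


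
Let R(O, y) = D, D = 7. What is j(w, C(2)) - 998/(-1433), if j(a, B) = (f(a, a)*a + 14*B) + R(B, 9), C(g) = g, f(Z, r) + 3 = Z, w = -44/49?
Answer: 134861285/3440633 ≈ 39.197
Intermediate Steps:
w = -44/49 (w = -44*1/49 = -44/49 ≈ -0.89796)
R(O, y) = 7
f(Z, r) = -3 + Z
j(a, B) = 7 + 14*B + a*(-3 + a) (j(a, B) = ((-3 + a)*a + 14*B) + 7 = (a*(-3 + a) + 14*B) + 7 = (14*B + a*(-3 + a)) + 7 = 7 + 14*B + a*(-3 + a))
j(w, C(2)) - 998/(-1433) = (7 + 14*2 - 44*(-3 - 44/49)/49) - 998/(-1433) = (7 + 28 - 44/49*(-191/49)) - 998*(-1/1433) = (7 + 28 + 8404/2401) + 998/1433 = 92439/2401 + 998/1433 = 134861285/3440633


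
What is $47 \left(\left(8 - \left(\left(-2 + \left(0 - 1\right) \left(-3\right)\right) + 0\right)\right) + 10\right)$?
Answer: $799$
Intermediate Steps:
$47 \left(\left(8 - \left(\left(-2 + \left(0 - 1\right) \left(-3\right)\right) + 0\right)\right) + 10\right) = 47 \left(\left(8 - \left(\left(-2 - -3\right) + 0\right)\right) + 10\right) = 47 \left(\left(8 - \left(\left(-2 + 3\right) + 0\right)\right) + 10\right) = 47 \left(\left(8 - \left(1 + 0\right)\right) + 10\right) = 47 \left(\left(8 - 1\right) + 10\right) = 47 \left(7 + 10\right) = 47 \cdot 17 = 799$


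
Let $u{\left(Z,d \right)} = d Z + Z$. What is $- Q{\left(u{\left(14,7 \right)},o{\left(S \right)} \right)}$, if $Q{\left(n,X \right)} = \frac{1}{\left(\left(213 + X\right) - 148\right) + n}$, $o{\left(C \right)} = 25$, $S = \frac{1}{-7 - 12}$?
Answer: $- \frac{1}{202} \approx -0.0049505$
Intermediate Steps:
$u{\left(Z,d \right)} = Z + Z d$ ($u{\left(Z,d \right)} = Z d + Z = Z + Z d$)
$S = - \frac{1}{19}$ ($S = \frac{1}{-19} = - \frac{1}{19} \approx -0.052632$)
$Q{\left(n,X \right)} = \frac{1}{65 + X + n}$ ($Q{\left(n,X \right)} = \frac{1}{\left(65 + X\right) + n} = \frac{1}{65 + X + n}$)
$- Q{\left(u{\left(14,7 \right)},o{\left(S \right)} \right)} = - \frac{1}{65 + 25 + 14 \left(1 + 7\right)} = - \frac{1}{65 + 25 + 14 \cdot 8} = - \frac{1}{65 + 25 + 112} = - \frac{1}{202}$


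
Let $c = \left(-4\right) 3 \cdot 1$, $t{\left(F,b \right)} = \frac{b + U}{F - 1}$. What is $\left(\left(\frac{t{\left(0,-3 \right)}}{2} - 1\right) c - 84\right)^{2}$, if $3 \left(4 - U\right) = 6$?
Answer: $6084$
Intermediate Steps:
$U = 2$ ($U = 4 - 2 = 2$)
$t{\left(F,b \right)} = \frac{2 + b}{-1 + F}$ ($t{\left(F,b \right)} = \frac{b + 2}{F - 1} = \frac{2 + b}{-1 + F}$)
$c = -12$ ($c = \left(-12\right) 1 = -12$)
$\left(\left(\frac{t{\left(0,-3 \right)}}{2} - 1\right) c - 84\right)^{2} = \left(\left(\frac{\frac{1}{-1 + 0} \left(2 - 3\right)}{2} - 1\right) \left(-12\right) - 84\right)^{2} = \left(\left(\frac{1}{-1} \left(-1\right) \frac{1}{2} - 1\right) \left(-12\right) - 84\right)^{2} = \left(\left(\left(-1\right) \left(-1\right) \frac{1}{2} - 1\right) \left(-12\right) - 84\right)^{2} = \left(\left(1 \cdot \frac{1}{2} - 1\right) \left(-12\right) - 84\right)^{2} = \left(\left(\frac{1}{2} - 1\right) \left(-12\right) - 84\right)^{2} = \left(\left(- \frac{1}{2}\right) \left(-12\right) - 84\right)^{2} = \left(6 - 84\right)^{2} = \left(-78\right)^{2} = 6084$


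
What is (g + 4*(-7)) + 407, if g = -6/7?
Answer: 2647/7 ≈ 378.14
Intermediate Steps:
g = -6/7 (g = -6*⅐ = -6/7 ≈ -0.85714)
(g + 4*(-7)) + 407 = (-6/7 + 4*(-7)) + 407 = (-6/7 - 28) + 407 = -202/7 + 407 = 2647/7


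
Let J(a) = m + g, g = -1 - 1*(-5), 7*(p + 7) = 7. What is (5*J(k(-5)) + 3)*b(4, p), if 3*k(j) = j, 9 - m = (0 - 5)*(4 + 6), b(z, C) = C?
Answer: -1908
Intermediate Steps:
p = -6 (p = -7 + (⅐)*7 = -7 + 1 = -6)
m = 59 (m = 9 - (0 - 5)*(4 + 6) = 9 - (-5)*10 = 9 - 1*(-50) = 9 + 50 = 59)
k(j) = j/3
g = 4 (g = -1 + 5 = 4)
J(a) = 63 (J(a) = 59 + 4 = 63)
(5*J(k(-5)) + 3)*b(4, p) = (5*63 + 3)*(-6) = (315 + 3)*(-6) = 318*(-6) = -1908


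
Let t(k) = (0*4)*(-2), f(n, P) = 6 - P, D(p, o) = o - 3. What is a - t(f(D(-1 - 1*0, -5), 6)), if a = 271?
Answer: 271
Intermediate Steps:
D(p, o) = -3 + o
t(k) = 0 (t(k) = 0*(-2) = 0)
a - t(f(D(-1 - 1*0, -5), 6)) = 271 - 1*0 = 271 + 0 = 271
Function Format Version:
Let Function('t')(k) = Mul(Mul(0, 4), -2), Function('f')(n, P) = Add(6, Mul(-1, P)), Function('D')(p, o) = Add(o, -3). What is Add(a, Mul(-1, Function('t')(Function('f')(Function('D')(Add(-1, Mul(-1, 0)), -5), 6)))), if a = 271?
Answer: 271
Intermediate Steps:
Function('D')(p, o) = Add(-3, o)
Function('t')(k) = 0 (Function('t')(k) = Mul(0, -2) = 0)
Add(a, Mul(-1, Function('t')(Function('f')(Function('D')(Add(-1, Mul(-1, 0)), -5), 6)))) = Add(271, Mul(-1, 0)) = Add(271, 0) = 271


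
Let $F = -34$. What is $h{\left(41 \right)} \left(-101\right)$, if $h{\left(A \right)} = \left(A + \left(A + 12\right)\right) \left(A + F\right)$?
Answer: $-66458$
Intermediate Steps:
$h{\left(A \right)} = \left(-34 + A\right) \left(12 + 2 A\right)$ ($h{\left(A \right)} = \left(A + \left(A + 12\right)\right) \left(A - 34\right) = \left(A + \left(12 + A\right)\right) \left(-34 + A\right) = \left(12 + 2 A\right) \left(-34 + A\right) = \left(-34 + A\right) \left(12 + 2 A\right)$)
$h{\left(41 \right)} \left(-101\right) = \left(-408 - 2296 + 2 \cdot 41^{2}\right) \left(-101\right) = \left(-408 - 2296 + 2 \cdot 1681\right) \left(-101\right) = \left(-408 - 2296 + 3362\right) \left(-101\right) = 658 \left(-101\right) = -66458$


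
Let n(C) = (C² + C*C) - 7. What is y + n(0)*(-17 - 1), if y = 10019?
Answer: 10145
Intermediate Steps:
n(C) = -7 + 2*C² (n(C) = (C² + C²) - 7 = 2*C² - 7 = -7 + 2*C²)
y + n(0)*(-17 - 1) = 10019 + (-7 + 2*0²)*(-17 - 1) = 10019 + (-7 + 2*0)*(-18) = 10019 + (-7 + 0)*(-18) = 10019 - 7*(-18) = 10019 + 126 = 10145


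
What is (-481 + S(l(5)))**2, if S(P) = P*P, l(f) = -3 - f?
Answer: 173889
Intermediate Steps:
S(P) = P**2
(-481 + S(l(5)))**2 = (-481 + (-3 - 1*5)**2)**2 = (-481 + (-3 - 5)**2)**2 = (-481 + (-8)**2)**2 = (-481 + 64)**2 = (-417)**2 = 173889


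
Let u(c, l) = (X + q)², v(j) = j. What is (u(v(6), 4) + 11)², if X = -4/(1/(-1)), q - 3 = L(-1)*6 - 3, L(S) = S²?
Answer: 12321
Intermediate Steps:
q = 6 (q = 3 + ((-1)²*6 - 3) = 3 + (1*6 - 3) = 3 + (6 - 3) = 3 + 3 = 6)
X = 4 (X = -4/(-1) = -4*(-1) = 4)
u(c, l) = 100 (u(c, l) = (4 + 6)² = 10² = 100)
(u(v(6), 4) + 11)² = (100 + 11)² = 111² = 12321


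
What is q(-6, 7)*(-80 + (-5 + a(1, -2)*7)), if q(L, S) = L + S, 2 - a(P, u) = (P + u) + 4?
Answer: -92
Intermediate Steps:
a(P, u) = -2 - P - u (a(P, u) = 2 - ((P + u) + 4) = 2 - (4 + P + u) = 2 + (-4 - P - u) = -2 - P - u)
q(-6, 7)*(-80 + (-5 + a(1, -2)*7)) = (-6 + 7)*(-80 + (-5 + (-2 - 1*1 - 1*(-2))*7)) = 1*(-80 + (-5 + (-2 - 1 + 2)*7)) = 1*(-80 + (-5 - 1*7)) = 1*(-80 + (-5 - 7)) = 1*(-80 - 12) = 1*(-92) = -92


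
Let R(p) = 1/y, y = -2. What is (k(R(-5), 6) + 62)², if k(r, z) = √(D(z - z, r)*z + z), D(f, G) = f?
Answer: (62 + √6)² ≈ 4153.7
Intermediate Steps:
R(p) = -½ (R(p) = 1/(-2) = -½)
k(r, z) = √z (k(r, z) = √((z - z)*z + z) = √(0*z + z) = √(0 + z) = √z)
(k(R(-5), 6) + 62)² = (√6 + 62)² = (62 + √6)²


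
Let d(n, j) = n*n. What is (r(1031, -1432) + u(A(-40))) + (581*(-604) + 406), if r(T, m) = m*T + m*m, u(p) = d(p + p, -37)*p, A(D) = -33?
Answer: 79966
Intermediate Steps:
d(n, j) = n**2
u(p) = 4*p**3 (u(p) = (p + p)**2*p = (2*p)**2*p = (4*p**2)*p = 4*p**3)
r(T, m) = m**2 + T*m (r(T, m) = T*m + m**2 = m**2 + T*m)
(r(1031, -1432) + u(A(-40))) + (581*(-604) + 406) = (-1432*(1031 - 1432) + 4*(-33)**3) + (581*(-604) + 406) = (-1432*(-401) + 4*(-35937)) + (-350924 + 406) = (574232 - 143748) - 350518 = 430484 - 350518 = 79966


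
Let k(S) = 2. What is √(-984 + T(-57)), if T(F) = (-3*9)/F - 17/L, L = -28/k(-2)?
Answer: I*√69504470/266 ≈ 31.342*I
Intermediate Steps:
L = -14 (L = -28/2 = -28*½ = -14)
T(F) = 17/14 - 27/F (T(F) = (-3*9)/F - 17/(-14) = -27/F - 17*(-1/14) = -27/F + 17/14 = 17/14 - 27/F)
√(-984 + T(-57)) = √(-984 + (17/14 - 27/(-57))) = √(-984 + (17/14 - 27*(-1/57))) = √(-984 + (17/14 + 9/19)) = √(-984 + 449/266) = √(-261295/266) = I*√69504470/266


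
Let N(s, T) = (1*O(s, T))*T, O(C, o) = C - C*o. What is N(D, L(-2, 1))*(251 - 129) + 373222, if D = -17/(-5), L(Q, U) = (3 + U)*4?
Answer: 273670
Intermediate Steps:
L(Q, U) = 12 + 4*U
D = 17/5 (D = -17*(-⅕) = 17/5 ≈ 3.4000)
O(C, o) = C - C*o
N(s, T) = T*s*(1 - T) (N(s, T) = (1*(s*(1 - T)))*T = (s*(1 - T))*T = T*s*(1 - T))
N(D, L(-2, 1))*(251 - 129) + 373222 = ((12 + 4*1)*(17/5)*(1 - (12 + 4*1)))*(251 - 129) + 373222 = ((12 + 4)*(17/5)*(1 - (12 + 4)))*122 + 373222 = (16*(17/5)*(1 - 1*16))*122 + 373222 = (16*(17/5)*(1 - 16))*122 + 373222 = (16*(17/5)*(-15))*122 + 373222 = -816*122 + 373222 = -99552 + 373222 = 273670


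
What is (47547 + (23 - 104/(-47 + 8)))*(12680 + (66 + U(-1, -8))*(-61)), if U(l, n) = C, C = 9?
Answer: 1156729390/3 ≈ 3.8558e+8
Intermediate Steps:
U(l, n) = 9
(47547 + (23 - 104/(-47 + 8)))*(12680 + (66 + U(-1, -8))*(-61)) = (47547 + (23 - 104/(-47 + 8)))*(12680 + (66 + 9)*(-61)) = (47547 + (23 - 104/(-39)))*(12680 + 75*(-61)) = (47547 + (23 - 104*(-1/39)))*(12680 - 4575) = (47547 + (23 + 8/3))*8105 = (47547 + 77/3)*8105 = (142718/3)*8105 = 1156729390/3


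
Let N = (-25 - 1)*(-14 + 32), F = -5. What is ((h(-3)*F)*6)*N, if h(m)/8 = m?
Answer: -336960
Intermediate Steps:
h(m) = 8*m
N = -468 (N = -26*18 = -468)
((h(-3)*F)*6)*N = (((8*(-3))*(-5))*6)*(-468) = (-24*(-5)*6)*(-468) = (120*6)*(-468) = 720*(-468) = -336960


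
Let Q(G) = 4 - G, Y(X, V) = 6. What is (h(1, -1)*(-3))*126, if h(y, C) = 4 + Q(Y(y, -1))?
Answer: -756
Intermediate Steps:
h(y, C) = 2 (h(y, C) = 4 + (4 - 1*6) = 4 + (4 - 6) = 4 - 2 = 2)
(h(1, -1)*(-3))*126 = (2*(-3))*126 = -6*126 = -756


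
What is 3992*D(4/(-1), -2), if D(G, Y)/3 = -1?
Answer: -11976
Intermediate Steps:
D(G, Y) = -3 (D(G, Y) = 3*(-1) = -3)
3992*D(4/(-1), -2) = 3992*(-3) = -11976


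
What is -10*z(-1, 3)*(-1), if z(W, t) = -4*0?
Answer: 0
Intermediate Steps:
z(W, t) = 0
-10*z(-1, 3)*(-1) = -10*0*(-1) = 0*(-1) = 0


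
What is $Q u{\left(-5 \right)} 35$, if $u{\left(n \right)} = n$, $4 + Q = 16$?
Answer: $-2100$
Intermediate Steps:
$Q = 12$ ($Q = -4 + 16 = 12$)
$Q u{\left(-5 \right)} 35 = 12 \left(-5\right) 35 = \left(-60\right) 35 = -2100$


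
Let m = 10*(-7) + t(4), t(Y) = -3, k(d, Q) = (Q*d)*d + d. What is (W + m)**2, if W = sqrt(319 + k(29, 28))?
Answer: 29225 - 292*sqrt(5974) ≈ 6655.8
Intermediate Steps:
k(d, Q) = d + Q*d**2 (k(d, Q) = Q*d**2 + d = d + Q*d**2)
W = 2*sqrt(5974) (W = sqrt(319 + 29*(1 + 28*29)) = sqrt(319 + 29*(1 + 812)) = sqrt(319 + 29*813) = sqrt(319 + 23577) = sqrt(23896) = 2*sqrt(5974) ≈ 154.58)
m = -73 (m = 10*(-7) - 3 = -70 - 3 = -73)
(W + m)**2 = (2*sqrt(5974) - 73)**2 = (-73 + 2*sqrt(5974))**2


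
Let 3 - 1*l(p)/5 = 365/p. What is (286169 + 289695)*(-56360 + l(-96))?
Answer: -389233315985/12 ≈ -3.2436e+10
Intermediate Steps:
l(p) = 15 - 1825/p
(286169 + 289695)*(-56360 + l(-96)) = (286169 + 289695)*(-56360 + (15 - 1825/(-96))) = 575864*(-56360 + (15 - 1825*(-1/96))) = 575864*(-56360 + (15 + 1825/96)) = 575864*(-56360 + 3265/96) = 575864*(-5407295/96) = -389233315985/12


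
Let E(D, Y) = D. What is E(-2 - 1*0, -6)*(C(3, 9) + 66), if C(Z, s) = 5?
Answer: -142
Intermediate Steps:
E(-2 - 1*0, -6)*(C(3, 9) + 66) = (-2 - 1*0)*(5 + 66) = (-2 + 0)*71 = -2*71 = -142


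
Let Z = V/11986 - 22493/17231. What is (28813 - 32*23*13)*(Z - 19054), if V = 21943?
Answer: -75731552151525105/206530766 ≈ -3.6668e+8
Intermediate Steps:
Z = 108498735/206530766 (Z = 21943/11986 - 22493/17231 = 108498735/206530766 ≈ 0.52534)
(28813 - 32*23*13)*(Z - 19054) = (28813 - 32*23*13)*(108498735/206530766 - 19054) = (28813 - 736*13)*(-3935128716629/206530766) = (28813 - 9568)*(-3935128716629/206530766) = 19245*(-3935128716629/206530766) = -75731552151525105/206530766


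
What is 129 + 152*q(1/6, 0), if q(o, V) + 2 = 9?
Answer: 1193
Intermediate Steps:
q(o, V) = 7 (q(o, V) = -2 + 9 = 7)
129 + 152*q(1/6, 0) = 129 + 152*7 = 129 + 1064 = 1193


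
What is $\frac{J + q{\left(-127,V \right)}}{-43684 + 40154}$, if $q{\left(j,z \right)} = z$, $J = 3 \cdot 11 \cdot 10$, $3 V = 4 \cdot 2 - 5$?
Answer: $- \frac{331}{3530} \approx -0.093768$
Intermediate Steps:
$V = 1$ ($V = \frac{4 \cdot 2 - 5}{3} = \frac{8 - 5}{3} = \frac{1}{3} \cdot 3 = 1$)
$J = 330$ ($J = 33 \cdot 10 = 330$)
$\frac{J + q{\left(-127,V \right)}}{-43684 + 40154} = \frac{330 + 1}{-43684 + 40154} = \frac{331}{-3530} = 331 \left(- \frac{1}{3530}\right) = - \frac{331}{3530}$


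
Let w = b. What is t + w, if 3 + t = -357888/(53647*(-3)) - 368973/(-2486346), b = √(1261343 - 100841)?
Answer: -27916528213/44461667954 + √1160502 ≈ 1076.6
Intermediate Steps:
b = √1160502 ≈ 1077.3
w = √1160502 ≈ 1077.3
t = -27916528213/44461667954 (t = -3 + (-357888/(53647*(-3)) - 368973/(-2486346)) = -3 + (-357888/(-160941) - 368973*(-1/2486346)) = -3 + (-357888*(-1/160941) + 122991/828782) = -3 + (119296/53647 + 122991/828782) = -3 + 105468475649/44461667954 = -27916528213/44461667954 ≈ -0.62788)
t + w = -27916528213/44461667954 + √1160502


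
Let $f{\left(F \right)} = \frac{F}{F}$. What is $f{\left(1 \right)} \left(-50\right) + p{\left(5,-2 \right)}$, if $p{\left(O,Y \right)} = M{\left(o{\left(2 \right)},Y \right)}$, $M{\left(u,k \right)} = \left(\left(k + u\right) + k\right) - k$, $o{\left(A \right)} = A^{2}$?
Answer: $-48$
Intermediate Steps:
$M{\left(u,k \right)} = k + u$ ($M{\left(u,k \right)} = \left(u + 2 k\right) - k = k + u$)
$f{\left(F \right)} = 1$
$p{\left(O,Y \right)} = 4 + Y$ ($p{\left(O,Y \right)} = Y + 2^{2} = Y + 4 = 4 + Y$)
$f{\left(1 \right)} \left(-50\right) + p{\left(5,-2 \right)} = 1 \left(-50\right) + \left(4 - 2\right) = -50 + 2 = -48$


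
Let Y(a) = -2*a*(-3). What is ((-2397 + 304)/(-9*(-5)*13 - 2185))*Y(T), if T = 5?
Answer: 6279/160 ≈ 39.244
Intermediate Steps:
Y(a) = 6*a
((-2397 + 304)/(-9*(-5)*13 - 2185))*Y(T) = ((-2397 + 304)/(-9*(-5)*13 - 2185))*(6*5) = -2093/(45*13 - 2185)*30 = -2093/(585 - 2185)*30 = -2093/(-1600)*30 = -2093*(-1/1600)*30 = (2093/1600)*30 = 6279/160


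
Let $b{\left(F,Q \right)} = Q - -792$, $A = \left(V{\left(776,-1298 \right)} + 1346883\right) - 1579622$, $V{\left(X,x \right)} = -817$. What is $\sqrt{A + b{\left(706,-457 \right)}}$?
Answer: $i \sqrt{233221} \approx 482.93 i$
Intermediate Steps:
$A = -233556$ ($A = \left(-817 + 1346883\right) - 1579622 = 1346066 - 1579622 = -233556$)
$b{\left(F,Q \right)} = 792 + Q$ ($b{\left(F,Q \right)} = Q + 792 = 792 + Q$)
$\sqrt{A + b{\left(706,-457 \right)}} = \sqrt{-233556 + \left(792 - 457\right)} = \sqrt{-233556 + 335} = \sqrt{-233221} = i \sqrt{233221}$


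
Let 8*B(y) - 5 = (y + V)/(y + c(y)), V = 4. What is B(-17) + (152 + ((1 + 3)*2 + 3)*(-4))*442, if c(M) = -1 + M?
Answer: 3341567/70 ≈ 47737.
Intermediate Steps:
B(y) = 5/8 + (4 + y)/(8*(-1 + 2*y)) (B(y) = 5/8 + ((y + 4)/(y + (-1 + y)))/8 = 5/8 + ((4 + y)/(-1 + 2*y))/8 = 5/8 + (4 + y)/(8*(-1 + 2*y)))
B(-17) + (152 + ((1 + 3)*2 + 3)*(-4))*442 = (-1 + 11*(-17))/(8*(-1 + 2*(-17))) + (152 + ((1 + 3)*2 + 3)*(-4))*442 = (-1 - 187)/(8*(-1 - 34)) + (152 + (4*2 + 3)*(-4))*442 = (1/8)*(-188)/(-35) + (152 + (8 + 3)*(-4))*442 = (1/8)*(-1/35)*(-188) + (152 + 11*(-4))*442 = 47/70 + (152 - 44)*442 = 47/70 + 108*442 = 47/70 + 47736 = 3341567/70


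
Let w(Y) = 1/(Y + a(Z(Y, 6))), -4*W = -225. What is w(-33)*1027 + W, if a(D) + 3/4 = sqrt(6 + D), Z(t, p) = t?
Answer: 73315/2764 - 16432*I*sqrt(3)/6219 ≈ 26.525 - 4.5765*I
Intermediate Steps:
W = 225/4 (W = -1/4*(-225) = 225/4 ≈ 56.250)
a(D) = -3/4 + sqrt(6 + D)
w(Y) = 1/(-3/4 + Y + sqrt(6 + Y)) (w(Y) = 1/(Y + (-3/4 + sqrt(6 + Y))) = 1/(-3/4 + Y + sqrt(6 + Y)))
w(-33)*1027 + W = (4/(-3 + 4*(-33) + 4*sqrt(6 - 33)))*1027 + 225/4 = (4/(-3 - 132 + 4*sqrt(-27)))*1027 + 225/4 = (4/(-3 - 132 + 4*(3*I*sqrt(3))))*1027 + 225/4 = (4/(-3 - 132 + 12*I*sqrt(3)))*1027 + 225/4 = (4/(-135 + 12*I*sqrt(3)))*1027 + 225/4 = 4108/(-135 + 12*I*sqrt(3)) + 225/4 = 225/4 + 4108/(-135 + 12*I*sqrt(3))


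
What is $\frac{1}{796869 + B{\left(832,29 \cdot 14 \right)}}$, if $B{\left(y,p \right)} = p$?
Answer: $\frac{1}{797275} \approx 1.2543 \cdot 10^{-6}$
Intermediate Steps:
$\frac{1}{796869 + B{\left(832,29 \cdot 14 \right)}} = \frac{1}{796869 + 29 \cdot 14} = \frac{1}{796869 + 406} = \frac{1}{797275}$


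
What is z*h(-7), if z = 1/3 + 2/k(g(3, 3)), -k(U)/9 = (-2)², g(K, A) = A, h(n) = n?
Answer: -35/18 ≈ -1.9444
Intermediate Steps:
k(U) = -36 (k(U) = -9*(-2)² = -9*4 = -36)
z = 5/18 (z = 1/3 + 2/(-36) = 1*(⅓) + 2*(-1/36) = ⅓ - 1/18 = 5/18 ≈ 0.27778)
z*h(-7) = (5/18)*(-7) = -35/18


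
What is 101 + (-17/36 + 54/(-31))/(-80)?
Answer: 9019751/89280 ≈ 101.03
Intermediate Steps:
101 + (-17/36 + 54/(-31))/(-80) = 101 + (-17*1/36 + 54*(-1/31))*(-1/80) = 101 + (-17/36 - 54/31)*(-1/80) = 101 - 2471/1116*(-1/80) = 101 + 2471/89280 = 9019751/89280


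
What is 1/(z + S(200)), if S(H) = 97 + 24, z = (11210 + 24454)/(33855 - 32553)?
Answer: 217/32201 ≈ 0.0067389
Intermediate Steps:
z = 5944/217 (z = 35664/1302 = 35664*(1/1302) = 5944/217 ≈ 27.392)
S(H) = 121
1/(z + S(200)) = 1/(5944/217 + 121) = 1/(32201/217) = 217/32201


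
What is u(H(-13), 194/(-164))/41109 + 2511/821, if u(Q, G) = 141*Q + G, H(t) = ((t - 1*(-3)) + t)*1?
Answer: 8246020435/2767540098 ≈ 2.9795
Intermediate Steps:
H(t) = 3 + 2*t (H(t) = ((t + 3) + t)*1 = ((3 + t) + t)*1 = (3 + 2*t)*1 = 3 + 2*t)
u(Q, G) = G + 141*Q
u(H(-13), 194/(-164))/41109 + 2511/821 = (194/(-164) + 141*(3 + 2*(-13)))/41109 + 2511/821 = (194*(-1/164) + 141*(3 - 26))*(1/41109) + 2511*(1/821) = (-97/82 + 141*(-23))*(1/41109) + 2511/821 = (-97/82 - 3243)*(1/41109) + 2511/821 = -266023/82*1/41109 + 2511/821 = -266023/3370938 + 2511/821 = 8246020435/2767540098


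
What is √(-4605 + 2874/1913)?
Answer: 3*I*√1871868587/1913 ≈ 67.849*I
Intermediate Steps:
√(-4605 + 2874/1913) = √(-8806491/1913) = 3*I*√1871868587/1913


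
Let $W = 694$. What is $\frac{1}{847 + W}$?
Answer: $\frac{1}{1541} \approx 0.00064893$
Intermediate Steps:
$\frac{1}{847 + W} = \frac{1}{847 + 694} = \frac{1}{1541}$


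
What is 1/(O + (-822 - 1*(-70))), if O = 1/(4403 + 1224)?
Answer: -5627/4231503 ≈ -0.0013298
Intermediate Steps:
O = 1/5627 ≈ 0.00017771
1/(O + (-822 - 1*(-70))) = 1/(1/5627 + (-822 - 1*(-70))) = 1/(1/5627 + (-822 + 70)) = 1/(1/5627 - 752) = 1/(-4231503/5627) = -5627/4231503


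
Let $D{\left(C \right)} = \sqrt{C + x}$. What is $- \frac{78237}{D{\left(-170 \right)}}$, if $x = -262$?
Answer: $\frac{8693 i \sqrt{3}}{4} \approx 3764.2 i$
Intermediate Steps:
$D{\left(C \right)} = \sqrt{-262 + C}$ ($D{\left(C \right)} = \sqrt{C - 262} = \sqrt{-262 + C}$)
$- \frac{78237}{D{\left(-170 \right)}} = - \frac{78237}{\sqrt{-262 - 170}} = - \frac{78237}{\sqrt{-432}} = - \frac{78237}{12 i \sqrt{3}} = - 78237 \left(- \frac{i \sqrt{3}}{36}\right) = \frac{8693 i \sqrt{3}}{4}$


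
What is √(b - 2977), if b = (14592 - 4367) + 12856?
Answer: 2*√5026 ≈ 141.79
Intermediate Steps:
b = 23081 (b = 10225 + 12856 = 23081)
√(b - 2977) = √(23081 - 2977) = √20104 = 2*√5026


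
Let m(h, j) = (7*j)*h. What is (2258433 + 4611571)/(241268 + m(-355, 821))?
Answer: -6870004/1798917 ≈ -3.8190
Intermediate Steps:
m(h, j) = 7*h*j
(2258433 + 4611571)/(241268 + m(-355, 821)) = (2258433 + 4611571)/(241268 + 7*(-355)*821) = 6870004/(241268 - 2040185) = 6870004/(-1798917) = 6870004*(-1/1798917) = -6870004/1798917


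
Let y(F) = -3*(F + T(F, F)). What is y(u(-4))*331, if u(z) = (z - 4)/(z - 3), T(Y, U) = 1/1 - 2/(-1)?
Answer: -28797/7 ≈ -4113.9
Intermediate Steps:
T(Y, U) = 3 (T(Y, U) = 1*1 - 2*(-1) = 1 + 2 = 3)
u(z) = (-4 + z)/(-3 + z)
y(F) = -9 - 3*F (y(F) = -3*(F + 3) = -3*(3 + F) = -9 - 3*F)
y(u(-4))*331 = (-9 - 3*(-4 - 4)/(-3 - 4))*331 = (-9 - 3*(-8)/(-7))*331 = (-9 - (-3)*(-8)/7)*331 = (-9 - 3*8/7)*331 = (-9 - 24/7)*331 = -87/7*331 = -28797/7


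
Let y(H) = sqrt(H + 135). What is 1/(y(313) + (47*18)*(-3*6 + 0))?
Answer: -3807/57972884 - sqrt(7)/28986442 ≈ -6.5760e-5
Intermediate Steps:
y(H) = sqrt(135 + H)
1/(y(313) + (47*18)*(-3*6 + 0)) = 1/(sqrt(135 + 313) + (47*18)*(-3*6 + 0)) = 1/(sqrt(448) + 846*(-18 + 0)) = 1/(8*sqrt(7) + 846*(-18)) = 1/(8*sqrt(7) - 15228) = 1/(-15228 + 8*sqrt(7))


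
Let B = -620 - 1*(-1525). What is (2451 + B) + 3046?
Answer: 6402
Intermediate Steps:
B = 905 (B = -620 + 1525 = 905)
(2451 + B) + 3046 = (2451 + 905) + 3046 = 3356 + 3046 = 6402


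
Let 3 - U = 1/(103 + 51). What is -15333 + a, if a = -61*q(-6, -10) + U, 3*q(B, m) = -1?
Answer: -7073069/462 ≈ -15310.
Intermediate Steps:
q(B, m) = -⅓ (q(B, m) = (⅓)*(-1) = -⅓)
U = 461/154 (U = 3 - 1/(103 + 51) = 3 - 1/154 = 461/154 ≈ 2.9935)
a = 10777/462 (a = -61*(-⅓) + 461/154 = 61/3 + 461/154 = 10777/462 ≈ 23.327)
-15333 + a = -15333 + 10777/462 = -7073069/462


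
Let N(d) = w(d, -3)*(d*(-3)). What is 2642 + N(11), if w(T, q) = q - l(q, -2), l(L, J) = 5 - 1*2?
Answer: 2840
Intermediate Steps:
l(L, J) = 3 (l(L, J) = 5 - 2 = 3)
w(T, q) = -3 + q (w(T, q) = q - 1*3 = q - 3 = -3 + q)
N(d) = 18*d (N(d) = (-3 - 3)*(d*(-3)) = -(-18)*d = 18*d)
2642 + N(11) = 2642 + 18*11 = 2642 + 198 = 2840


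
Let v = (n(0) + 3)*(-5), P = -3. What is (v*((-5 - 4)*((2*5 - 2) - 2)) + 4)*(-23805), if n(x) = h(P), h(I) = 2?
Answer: -32231970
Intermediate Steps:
n(x) = 2
v = -25 (v = (2 + 3)*(-5) = 5*(-5) = -25)
(v*((-5 - 4)*((2*5 - 2) - 2)) + 4)*(-23805) = (-25*(-5 - 4)*((2*5 - 2) - 2) + 4)*(-23805) = (-(-225)*((10 - 2) - 2) + 4)*(-23805) = (-(-225)*(8 - 2) + 4)*(-23805) = (-(-225)*6 + 4)*(-23805) = (-25*(-54) + 4)*(-23805) = (1350 + 4)*(-23805) = 1354*(-23805) = -32231970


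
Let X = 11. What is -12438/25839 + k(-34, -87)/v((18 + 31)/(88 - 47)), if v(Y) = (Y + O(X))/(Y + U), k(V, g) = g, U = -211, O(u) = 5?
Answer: 1074115363/364617 ≈ 2945.9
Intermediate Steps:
v(Y) = (5 + Y)/(-211 + Y) (v(Y) = (Y + 5)/(Y - 211) = (5 + Y)/(-211 + Y))
-12438/25839 + k(-34, -87)/v((18 + 31)/(88 - 47)) = -12438/25839 - 87*(-211 + (18 + 31)/(88 - 47))/(5 + (18 + 31)/(88 - 47)) = -12438*1/25839 - 87*(-211 + 49/41)/(5 + 49/41) = -1382/2871 - 87*(-211 + 49*(1/41))/(5 + 49*(1/41)) = -1382/2871 - 87*(-211 + 49/41)/(5 + 49/41) = -1382/2871 - 87/((254/41)/(-8602/41)) = -1382/2871 - 87/((-41/8602*254/41)) = -1382/2871 - 87/(-127/4301) = -1382/2871 - 87*(-4301/127) = -1382/2871 + 374187/127 = 1074115363/364617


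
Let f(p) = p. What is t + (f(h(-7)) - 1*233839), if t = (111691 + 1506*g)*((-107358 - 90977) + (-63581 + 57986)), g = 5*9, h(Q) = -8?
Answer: -36597715577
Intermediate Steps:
g = 45
t = -36597481730 (t = (111691 + 1506*45)*((-107358 - 90977) + (-63581 + 57986)) = (111691 + 67770)*(-198335 - 5595) = 179461*(-203930) = -36597481730)
t + (f(h(-7)) - 1*233839) = -36597481730 + (-8 - 1*233839) = -36597481730 + (-8 - 233839) = -36597481730 - 233847 = -36597715577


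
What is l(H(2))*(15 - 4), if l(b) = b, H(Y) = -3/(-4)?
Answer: 33/4 ≈ 8.2500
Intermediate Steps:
H(Y) = ¾ (H(Y) = -3*(-¼) = ¾)
l(H(2))*(15 - 4) = 3*(15 - 4)/4 = (¾)*11 = 33/4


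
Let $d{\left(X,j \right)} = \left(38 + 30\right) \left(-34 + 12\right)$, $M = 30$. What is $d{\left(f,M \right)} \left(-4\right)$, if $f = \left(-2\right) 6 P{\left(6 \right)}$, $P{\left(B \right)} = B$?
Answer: $5984$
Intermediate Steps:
$f = -72$ ($f = \left(-2\right) 6 \cdot 6 = \left(-12\right) 6 = -72$)
$d{\left(X,j \right)} = -1496$ ($d{\left(X,j \right)} = 68 \left(-22\right) = -1496$)
$d{\left(f,M \right)} \left(-4\right) = \left(-1496\right) \left(-4\right) = 5984$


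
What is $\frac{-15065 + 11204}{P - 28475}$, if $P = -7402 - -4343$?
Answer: $\frac{3861}{31534} \approx 0.12244$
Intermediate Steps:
$P = -3059$ ($P = -7402 + 4343 = -3059$)
$\frac{-15065 + 11204}{P - 28475} = \frac{-15065 + 11204}{-3059 - 28475} = - \frac{3861}{-31534} = \left(-3861\right) \left(- \frac{1}{31534}\right) = \frac{3861}{31534}$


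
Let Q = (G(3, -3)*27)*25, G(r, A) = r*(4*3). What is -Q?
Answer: -24300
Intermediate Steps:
G(r, A) = 12*r (G(r, A) = r*12 = 12*r)
Q = 24300 (Q = ((12*3)*27)*25 = (36*27)*25 = 972*25 = 24300)
-Q = -1*24300 = -24300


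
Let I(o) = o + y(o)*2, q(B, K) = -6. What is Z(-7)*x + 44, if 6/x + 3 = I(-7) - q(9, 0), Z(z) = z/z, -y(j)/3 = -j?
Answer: 1009/23 ≈ 43.870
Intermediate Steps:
y(j) = 3*j (y(j) = -(-3)*j = 3*j)
I(o) = 7*o (I(o) = o + (3*o)*2 = o + 6*o = 7*o)
Z(z) = 1
x = -3/23 (x = 6/(-3 + (7*(-7) - 1*(-6))) = 6/(-3 + (-49 + 6)) = 6/(-3 - 43) = 6/(-46) = 6*(-1/46) = -3/23 ≈ -0.13043)
Z(-7)*x + 44 = 1*(-3/23) + 44 = -3/23 + 44 = 1009/23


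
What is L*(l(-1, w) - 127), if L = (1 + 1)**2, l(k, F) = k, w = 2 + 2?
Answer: -512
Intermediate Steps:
w = 4
L = 4 (L = 2**2 = 4)
L*(l(-1, w) - 127) = 4*(-1 - 127) = 4*(-128) = -512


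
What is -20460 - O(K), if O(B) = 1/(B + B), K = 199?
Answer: -8143081/398 ≈ -20460.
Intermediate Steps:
O(B) = 1/(2*B)
-20460 - O(K) = -20460 - 1/(2*199) = -20460 - 1*1/398 = -20460 - 1/398 = -8143081/398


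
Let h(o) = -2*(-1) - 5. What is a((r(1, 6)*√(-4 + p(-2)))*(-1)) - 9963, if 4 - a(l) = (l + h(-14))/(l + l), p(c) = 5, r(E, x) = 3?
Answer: -9960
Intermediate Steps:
h(o) = -3 (h(o) = 2 - 5 = -3)
a(l) = 4 - (-3 + l)/(2*l) (a(l) = 4 - (l - 3)/(l + l) = 4 - (-3 + l)/(2*l))
a((r(1, 6)*√(-4 + p(-2)))*(-1)) - 9963 = (3 + 7*((3*√(-4 + 5))*(-1)))/(2*(((3*√(-4 + 5))*(-1)))) - 9963 = (3 + 7*((3*√1)*(-1)))/(2*(((3*√1)*(-1)))) - 9963 = (3 + 7*((3*1)*(-1)))/(2*(((3*1)*(-1)))) - 9963 = (3 + 7*(3*(-1)))/(2*((3*(-1)))) - 9963 = (½)*(3 + 7*(-3))/(-3) - 9963 = (½)*(-⅓)*(3 - 21) - 9963 = (½)*(-⅓)*(-18) - 9963 = 3 - 9963 = -9960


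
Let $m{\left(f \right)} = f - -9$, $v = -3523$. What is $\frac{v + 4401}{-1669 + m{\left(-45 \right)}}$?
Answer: $- \frac{878}{1705} \approx -0.51496$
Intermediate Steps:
$m{\left(f \right)} = 9 + f$ ($m{\left(f \right)} = f + 9 = 9 + f$)
$\frac{v + 4401}{-1669 + m{\left(-45 \right)}} = \frac{-3523 + 4401}{-1669 + \left(9 - 45\right)} = \frac{878}{-1669 - 36} = \frac{878}{-1705} = 878 \left(- \frac{1}{1705}\right) = - \frac{878}{1705}$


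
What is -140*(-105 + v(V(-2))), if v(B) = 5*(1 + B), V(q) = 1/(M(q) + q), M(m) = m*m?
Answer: 13650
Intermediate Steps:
M(m) = m²
V(q) = 1/(q + q²) (V(q) = 1/(q² + q) = 1/(q + q²))
v(B) = 5 + 5*B
-140*(-105 + v(V(-2))) = -140*(-105 + (5 + 5*(1/((-2)*(1 - 2))))) = -140*(-105 + (5 + 5*(-½/(-1)))) = -140*(-105 + (5 + 5*(-½*(-1)))) = -140*(-105 + (5 + 5*(½))) = -140*(-105 + (5 + 5/2)) = -140*(-105 + 15/2) = -140*(-195/2) = 13650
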